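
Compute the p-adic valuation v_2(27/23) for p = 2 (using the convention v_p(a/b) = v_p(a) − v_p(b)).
v_2(27/23) = 0

Factor powers of 2 from the numerator and denominator of the reduced fraction: 27 = 2^0 · 27 and 23 = 2^0 · 23. Apply v_p(a/b) = v_p(a) − v_p(b): v_2(27/23) = 0 − 0 = 0.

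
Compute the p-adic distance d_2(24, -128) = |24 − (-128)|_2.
d_2(24, -128) = 1/8

Step 1 — x − y = 24 − (-128) = 152. Step 2 — v_2(152) = 3 (factor: 152 = (2^3 · 19); the sign does not affect v_p). Step 3 — |x − y|_2 = 2^{-3} = 1/8.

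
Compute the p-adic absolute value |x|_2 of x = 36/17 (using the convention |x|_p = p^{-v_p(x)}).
|36/17|_2 = 1/4

Step 1 — compute v_2(x) by factoring powers of 2 out of the numerator and denominator: v_2(36/17) = 2. Step 2 — apply |x|_p = p^{-v_p(x)} = 2^{-2} = 1/4.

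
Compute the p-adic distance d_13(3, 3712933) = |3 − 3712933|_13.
d_13(3, 3712933) = 1/371293

Step 1 — x − y = 3 − 3712933 = -3712930. Step 2 — v_13(-3712930) = 5 (factor: -3712930 = −(13^5 · 10); the sign does not affect v_p). Step 3 — |x − y|_13 = 13^{-5} = 1/371293.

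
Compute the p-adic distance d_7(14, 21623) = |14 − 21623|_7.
d_7(14, 21623) = 1/2401

Step 1 — x − y = 14 − 21623 = -21609. Step 2 — v_7(-21609) = 4 (factor: -21609 = −(7^4 · 9); the sign does not affect v_p). Step 3 — |x − y|_7 = 7^{-4} = 1/2401.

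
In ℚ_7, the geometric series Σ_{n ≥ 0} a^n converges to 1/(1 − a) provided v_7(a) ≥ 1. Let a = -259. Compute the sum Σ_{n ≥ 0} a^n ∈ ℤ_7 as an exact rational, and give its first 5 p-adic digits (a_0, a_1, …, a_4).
Σ a^n = 1/(1 − a) = 1/260;  first 5 digits = (1, 5, 5, 4, 3)

v_7(a) = 1 ≥ 1, so the series converges in ℤ_7 to 1/(1 − a) = 1/(1 − (-259)) = 1/260. Expand this rational in ℤ_7: compute digits iteratively via d_i = x_i mod 7, x_{i+1} = (x_i − d_i)/7. The first 5 digits are (1, 5, 5, 4, 3).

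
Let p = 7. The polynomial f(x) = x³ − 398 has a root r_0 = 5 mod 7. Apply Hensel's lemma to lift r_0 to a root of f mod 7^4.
r_3 = 628 (mod 2401)

Hensel: r_{i+1} = r_i − f(r_i)/f′(r_i) mod 7^{i+2}, where f′(x) = 3x². Iterate:
  r_0 = 5 (mod 7)
  r_1 = 40 (mod 49)
  r_2 = 285 (mod 343)
  r_3 = 628 (mod 2401)
Final: r = 628 with f(r) ≡ 0 mod 7^4.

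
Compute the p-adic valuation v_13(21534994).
v_13(21534994) = 5

v_13(n) is the largest exponent k such that 13^k divides n. Factor out: 21534994 = 13^5 · 58. (Sign doesn't affect v_p.) So v_13(21534994) = 5.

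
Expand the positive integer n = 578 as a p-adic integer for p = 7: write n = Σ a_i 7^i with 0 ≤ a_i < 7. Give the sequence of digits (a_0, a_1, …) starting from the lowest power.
(a_0, a_1, …) = (4, 5, 4, 1)

Repeated division by 7 gives the digits low-to-high: 578 = 4 + 5·7^1 + 4·7^2 + 1·7^3. Digit sequence: (4, 5, 4, 1).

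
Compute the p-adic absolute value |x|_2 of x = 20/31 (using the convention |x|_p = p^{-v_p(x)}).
|20/31|_2 = 1/4

Step 1 — compute v_2(x) by factoring powers of 2 out of the numerator and denominator: v_2(20/31) = 2. Step 2 — apply |x|_p = p^{-v_p(x)} = 2^{-2} = 1/4.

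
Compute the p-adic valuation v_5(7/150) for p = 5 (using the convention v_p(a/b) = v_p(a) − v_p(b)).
v_5(7/150) = -2

Factor powers of 5 from the numerator and denominator of the reduced fraction: 7 = 5^0 · 7 and 150 = 5^2 · 6. Apply v_p(a/b) = v_p(a) − v_p(b): v_5(7/150) = 0 − 2 = -2.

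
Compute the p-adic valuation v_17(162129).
v_17(162129) = 3

v_17(n) is the largest exponent k such that 17^k divides n. Factor out: 162129 = 17^3 · 33. (Sign doesn't affect v_p.) So v_17(162129) = 3.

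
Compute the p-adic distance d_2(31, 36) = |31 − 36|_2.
d_2(31, 36) = 1

Step 1 — x − y = 31 − 36 = -5. Step 2 — v_2(-5) = 0 (factor: -5 = −(2^0 · 5); the sign does not affect v_p). Step 3 — |x − y|_2 = 2^{0} = 1.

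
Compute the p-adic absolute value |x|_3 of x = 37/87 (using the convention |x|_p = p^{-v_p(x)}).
|37/87|_3 = 3

Step 1 — compute v_3(x) by factoring powers of 3 out of the numerator and denominator: v_3(37/87) = -1. Step 2 — apply |x|_p = p^{-v_p(x)} = 3^{1} = 3.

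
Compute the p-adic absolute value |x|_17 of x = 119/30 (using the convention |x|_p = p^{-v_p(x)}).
|119/30|_17 = 1/17

Step 1 — compute v_17(x) by factoring powers of 17 out of the numerator and denominator: v_17(119/30) = 1. Step 2 — apply |x|_p = p^{-v_p(x)} = 17^{-1} = 1/17.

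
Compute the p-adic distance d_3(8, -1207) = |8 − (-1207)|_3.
d_3(8, -1207) = 1/243

Step 1 — x − y = 8 − (-1207) = 1215. Step 2 — v_3(1215) = 5 (factor: 1215 = (3^5 · 5); the sign does not affect v_p). Step 3 — |x − y|_3 = 3^{-5} = 1/243.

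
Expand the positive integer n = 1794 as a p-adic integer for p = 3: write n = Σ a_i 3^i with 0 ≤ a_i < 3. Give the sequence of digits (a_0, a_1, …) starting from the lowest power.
(a_0, a_1, …) = (0, 1, 1, 0, 1, 1, 2)

Repeated division by 3 gives the digits low-to-high: 1794 = 1·3^1 + 1·3^2 + 1·3^4 + 1·3^5 + 2·3^6. Digit sequence: (0, 1, 1, 0, 1, 1, 2).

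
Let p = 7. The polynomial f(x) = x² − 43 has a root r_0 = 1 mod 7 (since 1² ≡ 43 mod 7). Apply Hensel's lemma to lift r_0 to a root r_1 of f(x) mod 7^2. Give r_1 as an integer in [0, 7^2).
r_1 = 22 (mod 49)

Hensel's recurrence: r_{i+1} = r_i − f(r_i)·(f′(r_i))^{-1} mod 7^{i+2}, with f′(x) = 2x. Iterate:
  r_0 = 1 (mod 7)
  r_1 = 22 (mod 49)
Final: r_1 = 22, and one checks f(r_1) ≡ 0 mod 7^2.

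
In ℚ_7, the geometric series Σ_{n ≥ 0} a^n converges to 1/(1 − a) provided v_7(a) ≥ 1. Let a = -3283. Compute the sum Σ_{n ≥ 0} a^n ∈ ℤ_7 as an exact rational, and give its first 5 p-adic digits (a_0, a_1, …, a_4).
Σ a^n = 1/(1 − a) = 1/3284;  first 5 digits = (1, 0, 3, 4, 0)

v_7(a) = 2 ≥ 1, so the series converges in ℤ_7 to 1/(1 − a) = 1/(1 − (-3283)) = 1/3284. Expand this rational in ℤ_7: compute digits iteratively via d_i = x_i mod 7, x_{i+1} = (x_i − d_i)/7. The first 5 digits are (1, 0, 3, 4, 0).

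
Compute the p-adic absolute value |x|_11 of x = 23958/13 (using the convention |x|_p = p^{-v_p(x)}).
|23958/13|_11 = 1/1331

Step 1 — compute v_11(x) by factoring powers of 11 out of the numerator and denominator: v_11(23958/13) = 3. Step 2 — apply |x|_p = p^{-v_p(x)} = 11^{-3} = 1/1331.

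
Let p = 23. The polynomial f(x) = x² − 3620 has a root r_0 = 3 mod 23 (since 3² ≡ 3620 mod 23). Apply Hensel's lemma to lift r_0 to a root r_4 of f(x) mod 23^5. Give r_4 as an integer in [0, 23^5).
r_4 = 5832389 (mod 6436343)

Hensel's recurrence: r_{i+1} = r_i − f(r_i)·(f′(r_i))^{-1} mod 23^{i+2}, with f′(x) = 2x. Iterate:
  r_0 = 3 (mod 23)
  r_1 = 164 (mod 529)
  r_2 = 4396 (mod 12167)
  r_3 = 235569 (mod 279841)
  r_4 = 5832389 (mod 6436343)
Final: r_4 = 5832389, and one checks f(r_4) ≡ 0 mod 23^5.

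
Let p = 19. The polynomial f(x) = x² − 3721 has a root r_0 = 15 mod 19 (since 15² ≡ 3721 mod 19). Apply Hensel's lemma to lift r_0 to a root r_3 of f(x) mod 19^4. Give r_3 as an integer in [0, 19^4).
r_3 = 130260 (mod 130321)

Hensel's recurrence: r_{i+1} = r_i − f(r_i)·(f′(r_i))^{-1} mod 19^{i+2}, with f′(x) = 2x. Iterate:
  r_0 = 15 (mod 19)
  r_1 = 300 (mod 361)
  r_2 = 6798 (mod 6859)
  r_3 = 130260 (mod 130321)
Final: r_3 = 130260, and one checks f(r_3) ≡ 0 mod 19^4.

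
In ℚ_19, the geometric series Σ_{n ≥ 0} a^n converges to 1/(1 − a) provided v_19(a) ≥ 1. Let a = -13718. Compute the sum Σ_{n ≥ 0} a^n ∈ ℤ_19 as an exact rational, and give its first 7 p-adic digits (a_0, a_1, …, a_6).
Σ a^n = 1/(1 − a) = 1/13719;  first 7 digits = (1, 0, 0, 17, 18, 18, 3)

v_19(a) = 3 ≥ 1, so the series converges in ℤ_19 to 1/(1 − a) = 1/(1 − (-13718)) = 1/13719. Expand this rational in ℤ_19: compute digits iteratively via d_i = x_i mod 19, x_{i+1} = (x_i − d_i)/19. The first 7 digits are (1, 0, 0, 17, 18, 18, 3).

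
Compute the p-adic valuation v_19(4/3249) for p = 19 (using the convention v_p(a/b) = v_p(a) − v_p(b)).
v_19(4/3249) = -2

Factor powers of 19 from the numerator and denominator of the reduced fraction: 4 = 19^0 · 4 and 3249 = 19^2 · 9. Apply v_p(a/b) = v_p(a) − v_p(b): v_19(4/3249) = 0 − 2 = -2.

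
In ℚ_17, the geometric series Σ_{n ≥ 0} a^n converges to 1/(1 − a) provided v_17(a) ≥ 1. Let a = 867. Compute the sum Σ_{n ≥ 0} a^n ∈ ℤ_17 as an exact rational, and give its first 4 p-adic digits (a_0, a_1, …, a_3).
Σ a^n = 1/(1 − a) = -1/866;  first 4 digits = (1, 0, 3, 0)

v_17(a) = 2 ≥ 1, so the series converges in ℤ_17 to 1/(1 − a) = 1/(1 − 867) = -1/866. Expand this rational in ℤ_17: compute digits iteratively via d_i = x_i mod 17, x_{i+1} = (x_i − d_i)/17. The first 4 digits are (1, 0, 3, 0).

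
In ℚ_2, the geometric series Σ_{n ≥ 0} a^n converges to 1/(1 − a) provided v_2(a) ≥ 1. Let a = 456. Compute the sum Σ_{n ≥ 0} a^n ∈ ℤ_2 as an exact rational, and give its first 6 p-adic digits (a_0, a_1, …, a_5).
Σ a^n = 1/(1 − a) = -1/455;  first 6 digits = (1, 0, 0, 1, 0, 0)

v_2(a) = 3 ≥ 1, so the series converges in ℤ_2 to 1/(1 − a) = 1/(1 − 456) = -1/455. Expand this rational in ℤ_2: compute digits iteratively via d_i = x_i mod 2, x_{i+1} = (x_i − d_i)/2. The first 6 digits are (1, 0, 0, 1, 0, 0).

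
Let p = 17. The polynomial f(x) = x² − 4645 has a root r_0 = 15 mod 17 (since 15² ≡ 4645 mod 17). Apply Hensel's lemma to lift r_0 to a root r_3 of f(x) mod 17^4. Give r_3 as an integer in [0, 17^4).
r_3 = 60178 (mod 83521)

Hensel's recurrence: r_{i+1} = r_i − f(r_i)·(f′(r_i))^{-1} mod 17^{i+2}, with f′(x) = 2x. Iterate:
  r_0 = 15 (mod 17)
  r_1 = 66 (mod 289)
  r_2 = 1222 (mod 4913)
  r_3 = 60178 (mod 83521)
Final: r_3 = 60178, and one checks f(r_3) ≡ 0 mod 17^4.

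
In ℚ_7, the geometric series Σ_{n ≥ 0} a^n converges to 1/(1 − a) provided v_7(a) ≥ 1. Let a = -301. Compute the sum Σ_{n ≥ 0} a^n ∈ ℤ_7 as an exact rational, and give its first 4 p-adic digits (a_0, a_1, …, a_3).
Σ a^n = 1/(1 − a) = 1/302;  first 4 digits = (1, 6, 1, 3)

v_7(a) = 1 ≥ 1, so the series converges in ℤ_7 to 1/(1 − a) = 1/(1 − (-301)) = 1/302. Expand this rational in ℤ_7: compute digits iteratively via d_i = x_i mod 7, x_{i+1} = (x_i − d_i)/7. The first 4 digits are (1, 6, 1, 3).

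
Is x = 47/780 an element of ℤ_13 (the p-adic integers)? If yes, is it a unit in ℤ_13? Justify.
x ∉ ℤ_13 (v_13(x) = -1 < 0)

ℤ_13 = {x ∈ ℚ_13 : v_13(x) ≥ 0} and ℤ_13^× = {x ∈ ℤ_13 : v_13(x) = 0}. Here v_13(47/780) = v_13(num) − v_13(den) = -1; compare against these criteria.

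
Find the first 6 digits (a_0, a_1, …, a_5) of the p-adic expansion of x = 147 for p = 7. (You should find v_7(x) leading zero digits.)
(a_0, …, a_5) = (0, 0, 3, 0, 0, 0)

v_7(147) = 2, so a_0 = ... = a_1 = 0. Factor out: x = 7^2 · u with u = 3 a unit in ℤ_7. Expand u iteratively via a_{v+i} = u_i mod 7, u_{i+1} = (u_i − a_{v+i})/7:
  u_0 = 3;  a_2 = 3;  u_1 = (u_0 − 3)/7 = 0
  u_1 = 0;  a_3 = 0;  u_2 = (u_1 − 0)/7 = 0
  u_2 = 0;  a_4 = 0;  u_3 = (u_2 − 0)/7 = 0
  u_3 = 0;  a_5 = 0;  u_4 = (u_3 − 0)/7 = 0
Digits: (0, 0, 3, 0, 0, 0).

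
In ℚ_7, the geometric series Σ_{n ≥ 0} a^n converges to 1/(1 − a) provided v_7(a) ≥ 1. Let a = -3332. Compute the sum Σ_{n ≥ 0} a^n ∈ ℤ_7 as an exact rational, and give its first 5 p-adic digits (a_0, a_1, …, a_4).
Σ a^n = 1/(1 − a) = 1/3333;  first 5 digits = (1, 0, 2, 4, 2)

v_7(a) = 2 ≥ 1, so the series converges in ℤ_7 to 1/(1 − a) = 1/(1 − (-3332)) = 1/3333. Expand this rational in ℤ_7: compute digits iteratively via d_i = x_i mod 7, x_{i+1} = (x_i − d_i)/7. The first 5 digits are (1, 0, 2, 4, 2).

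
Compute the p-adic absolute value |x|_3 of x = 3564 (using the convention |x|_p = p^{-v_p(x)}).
|3564|_3 = 1/81

Step 1 — compute v_3(x) by factoring powers of 3 out of the numerator and denominator: v_3(3564) = 4. Step 2 — apply |x|_p = p^{-v_p(x)} = 3^{-4} = 1/81.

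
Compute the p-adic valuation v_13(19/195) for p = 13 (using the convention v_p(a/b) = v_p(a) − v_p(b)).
v_13(19/195) = -1

Factor powers of 13 from the numerator and denominator of the reduced fraction: 19 = 13^0 · 19 and 195 = 13^1 · 15. Apply v_p(a/b) = v_p(a) − v_p(b): v_13(19/195) = 0 − 1 = -1.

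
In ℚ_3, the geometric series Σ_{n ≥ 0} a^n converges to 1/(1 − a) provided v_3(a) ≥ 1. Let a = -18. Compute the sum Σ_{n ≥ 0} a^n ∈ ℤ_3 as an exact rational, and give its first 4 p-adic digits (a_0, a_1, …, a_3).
Σ a^n = 1/(1 − a) = 1/19;  first 4 digits = (1, 0, 1, 2)

v_3(a) = 2 ≥ 1, so the series converges in ℤ_3 to 1/(1 − a) = 1/(1 − (-18)) = 1/19. Expand this rational in ℤ_3: compute digits iteratively via d_i = x_i mod 3, x_{i+1} = (x_i − d_i)/3. The first 4 digits are (1, 0, 1, 2).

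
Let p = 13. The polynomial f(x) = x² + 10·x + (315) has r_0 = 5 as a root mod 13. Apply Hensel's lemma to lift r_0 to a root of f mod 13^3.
r_2 = 1422 (mod 2197)

Hensel: r_{i+1} = r_i − f(r_i)·(f′(r_i))^{-1} mod 13^{i+2}, f′(x) = 2x + 10. Iterate:
  r_0 = 5 (mod 13)
  r_1 = 70 (mod 169)
  r_2 = 1422 (mod 2197)
Final: r = 1422 satisfies f(r) ≡ 0 mod 13^3.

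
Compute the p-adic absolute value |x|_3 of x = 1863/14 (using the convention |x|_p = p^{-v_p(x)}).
|1863/14|_3 = 1/81

Step 1 — compute v_3(x) by factoring powers of 3 out of the numerator and denominator: v_3(1863/14) = 4. Step 2 — apply |x|_p = p^{-v_p(x)} = 3^{-4} = 1/81.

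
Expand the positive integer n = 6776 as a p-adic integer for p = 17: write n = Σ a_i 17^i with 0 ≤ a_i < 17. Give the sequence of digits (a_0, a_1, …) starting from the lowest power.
(a_0, a_1, …) = (10, 7, 6, 1)

Repeated division by 17 gives the digits low-to-high: 6776 = 10 + 7·17^1 + 6·17^2 + 1·17^3. Digit sequence: (10, 7, 6, 1).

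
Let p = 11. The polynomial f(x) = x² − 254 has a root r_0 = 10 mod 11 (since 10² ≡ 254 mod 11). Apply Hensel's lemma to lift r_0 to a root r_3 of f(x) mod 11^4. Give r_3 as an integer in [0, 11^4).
r_3 = 1385 (mod 14641)

Hensel's recurrence: r_{i+1} = r_i − f(r_i)·(f′(r_i))^{-1} mod 11^{i+2}, with f′(x) = 2x. Iterate:
  r_0 = 10 (mod 11)
  r_1 = 54 (mod 121)
  r_2 = 54 (mod 1331)
  r_3 = 1385 (mod 14641)
Final: r_3 = 1385, and one checks f(r_3) ≡ 0 mod 11^4.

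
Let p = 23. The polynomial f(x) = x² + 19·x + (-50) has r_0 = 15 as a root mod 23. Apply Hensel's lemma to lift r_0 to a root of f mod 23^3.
r_2 = 7444 (mod 12167)

Hensel: r_{i+1} = r_i − f(r_i)·(f′(r_i))^{-1} mod 23^{i+2}, f′(x) = 2x + 19. Iterate:
  r_0 = 15 (mod 23)
  r_1 = 38 (mod 529)
  r_2 = 7444 (mod 12167)
Final: r = 7444 satisfies f(r) ≡ 0 mod 23^3.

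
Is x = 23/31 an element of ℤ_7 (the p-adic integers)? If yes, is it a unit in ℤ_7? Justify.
x ∈ ℤ_7^× (unit); v_7(x) = 0

ℤ_7 = {x ∈ ℚ_7 : v_7(x) ≥ 0} and ℤ_7^× = {x ∈ ℤ_7 : v_7(x) = 0}. Here v_7(23/31) = v_7(num) − v_7(den) = 0; compare against these criteria.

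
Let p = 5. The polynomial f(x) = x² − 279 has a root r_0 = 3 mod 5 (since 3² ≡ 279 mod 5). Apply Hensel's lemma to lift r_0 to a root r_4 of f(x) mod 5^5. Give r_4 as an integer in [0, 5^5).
r_4 = 1648 (mod 3125)

Hensel's recurrence: r_{i+1} = r_i − f(r_i)·(f′(r_i))^{-1} mod 5^{i+2}, with f′(x) = 2x. Iterate:
  r_0 = 3 (mod 5)
  r_1 = 23 (mod 25)
  r_2 = 23 (mod 125)
  r_3 = 398 (mod 625)
  r_4 = 1648 (mod 3125)
Final: r_4 = 1648, and one checks f(r_4) ≡ 0 mod 5^5.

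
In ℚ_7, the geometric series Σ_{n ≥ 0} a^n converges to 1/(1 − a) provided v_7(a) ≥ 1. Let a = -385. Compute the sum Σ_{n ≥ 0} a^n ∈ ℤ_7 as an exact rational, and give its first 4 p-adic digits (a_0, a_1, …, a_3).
Σ a^n = 1/(1 − a) = 1/386;  first 4 digits = (1, 1, 0, 5)

v_7(a) = 1 ≥ 1, so the series converges in ℤ_7 to 1/(1 − a) = 1/(1 − (-385)) = 1/386. Expand this rational in ℤ_7: compute digits iteratively via d_i = x_i mod 7, x_{i+1} = (x_i − d_i)/7. The first 4 digits are (1, 1, 0, 5).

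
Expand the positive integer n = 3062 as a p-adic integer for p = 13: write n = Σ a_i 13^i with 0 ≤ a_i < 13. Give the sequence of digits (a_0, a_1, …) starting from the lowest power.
(a_0, a_1, …) = (7, 1, 5, 1)

Repeated division by 13 gives the digits low-to-high: 3062 = 7 + 1·13^1 + 5·13^2 + 1·13^3. Digit sequence: (7, 1, 5, 1).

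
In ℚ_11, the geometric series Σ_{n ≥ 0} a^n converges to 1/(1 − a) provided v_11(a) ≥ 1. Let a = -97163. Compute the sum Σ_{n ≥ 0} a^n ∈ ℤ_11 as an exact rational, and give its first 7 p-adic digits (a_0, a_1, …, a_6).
Σ a^n = 1/(1 − a) = 1/97164;  first 7 digits = (1, 0, 0, 4, 4, 10, 4)

v_11(a) = 3 ≥ 1, so the series converges in ℤ_11 to 1/(1 − a) = 1/(1 − (-97163)) = 1/97164. Expand this rational in ℤ_11: compute digits iteratively via d_i = x_i mod 11, x_{i+1} = (x_i − d_i)/11. The first 7 digits are (1, 0, 0, 4, 4, 10, 4).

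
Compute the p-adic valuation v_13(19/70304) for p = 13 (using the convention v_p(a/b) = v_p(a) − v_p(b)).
v_13(19/70304) = -3

Factor powers of 13 from the numerator and denominator of the reduced fraction: 19 = 13^0 · 19 and 70304 = 13^3 · 32. Apply v_p(a/b) = v_p(a) − v_p(b): v_13(19/70304) = 0 − 3 = -3.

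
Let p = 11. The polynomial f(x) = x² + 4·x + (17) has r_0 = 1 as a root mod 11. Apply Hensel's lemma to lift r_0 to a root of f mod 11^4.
r_3 = 8548 (mod 14641)

Hensel: r_{i+1} = r_i − f(r_i)·(f′(r_i))^{-1} mod 11^{i+2}, f′(x) = 2x + 4. Iterate:
  r_0 = 1 (mod 11)
  r_1 = 78 (mod 121)
  r_2 = 562 (mod 1331)
  r_3 = 8548 (mod 14641)
Final: r = 8548 satisfies f(r) ≡ 0 mod 11^4.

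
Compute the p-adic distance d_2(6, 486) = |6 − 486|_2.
d_2(6, 486) = 1/32

Step 1 — x − y = 6 − 486 = -480. Step 2 — v_2(-480) = 5 (factor: -480 = −(2^5 · 15); the sign does not affect v_p). Step 3 — |x − y|_2 = 2^{-5} = 1/32.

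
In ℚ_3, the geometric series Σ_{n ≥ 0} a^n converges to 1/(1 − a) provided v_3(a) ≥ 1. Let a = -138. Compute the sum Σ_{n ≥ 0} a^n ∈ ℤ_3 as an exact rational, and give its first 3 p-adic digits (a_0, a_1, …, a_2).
Σ a^n = 1/(1 − a) = 1/139;  first 3 digits = (1, 2, 0)

v_3(a) = 1 ≥ 1, so the series converges in ℤ_3 to 1/(1 − a) = 1/(1 − (-138)) = 1/139. Expand this rational in ℤ_3: compute digits iteratively via d_i = x_i mod 3, x_{i+1} = (x_i − d_i)/3. The first 3 digits are (1, 2, 0).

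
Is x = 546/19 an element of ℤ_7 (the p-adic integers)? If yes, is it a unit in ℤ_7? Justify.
x ∈ ℤ_7 but not a unit; v_7(x) = 1 > 0

ℤ_7 = {x ∈ ℚ_7 : v_7(x) ≥ 0} and ℤ_7^× = {x ∈ ℤ_7 : v_7(x) = 0}. Here v_7(546/19) = v_7(num) − v_7(den) = 1; compare against these criteria.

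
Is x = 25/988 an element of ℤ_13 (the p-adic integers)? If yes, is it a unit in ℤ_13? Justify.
x ∉ ℤ_13 (v_13(x) = -1 < 0)

ℤ_13 = {x ∈ ℚ_13 : v_13(x) ≥ 0} and ℤ_13^× = {x ∈ ℤ_13 : v_13(x) = 0}. Here v_13(25/988) = v_13(num) − v_13(den) = -1; compare against these criteria.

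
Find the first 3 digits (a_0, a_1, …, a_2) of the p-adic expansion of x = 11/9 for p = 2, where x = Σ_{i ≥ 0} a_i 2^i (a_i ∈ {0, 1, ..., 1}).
(a_0, …, a_2) = (1, 1, 0)

v_2(11/9) = 0 (numerator and denominator both coprime to 2), so x ∈ ℤ_2^×. Compute digits iteratively via a_i = x_i mod 2, x_{i+1} = (x_i − a_i)/2, with x_0 = x:
  x_0 = 11/9;  a_0 = 1;  x_1 = (x_0 − 1)/2 = 1/9
  x_1 = 1/9;  a_1 = 1;  x_2 = (x_1 − 1)/2 = -4/9
  x_2 = -4/9;  a_2 = 0;  x_3 = (x_2 − 0)/2 = -2/9
Digits: (1, 1, 0).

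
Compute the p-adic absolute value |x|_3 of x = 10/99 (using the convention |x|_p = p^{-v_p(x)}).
|10/99|_3 = 9

Step 1 — compute v_3(x) by factoring powers of 3 out of the numerator and denominator: v_3(10/99) = -2. Step 2 — apply |x|_p = p^{-v_p(x)} = 3^{2} = 9.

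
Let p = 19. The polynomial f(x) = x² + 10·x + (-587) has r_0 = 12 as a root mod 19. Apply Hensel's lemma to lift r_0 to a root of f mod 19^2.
r_1 = 202 (mod 361)

Hensel: r_{i+1} = r_i − f(r_i)·(f′(r_i))^{-1} mod 19^{i+2}, f′(x) = 2x + 10. Iterate:
  r_0 = 12 (mod 19)
  r_1 = 202 (mod 361)
Final: r = 202 satisfies f(r) ≡ 0 mod 19^2.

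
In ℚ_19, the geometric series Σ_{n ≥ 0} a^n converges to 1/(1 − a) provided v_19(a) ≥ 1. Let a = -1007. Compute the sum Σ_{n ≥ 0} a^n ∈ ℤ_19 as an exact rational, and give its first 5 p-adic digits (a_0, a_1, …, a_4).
Σ a^n = 1/(1 − a) = 1/1008;  first 5 digits = (1, 4, 13, 2, 9)

v_19(a) = 1 ≥ 1, so the series converges in ℤ_19 to 1/(1 − a) = 1/(1 − (-1007)) = 1/1008. Expand this rational in ℤ_19: compute digits iteratively via d_i = x_i mod 19, x_{i+1} = (x_i − d_i)/19. The first 5 digits are (1, 4, 13, 2, 9).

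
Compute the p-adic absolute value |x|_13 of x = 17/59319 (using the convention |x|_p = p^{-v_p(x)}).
|17/59319|_13 = 2197

Step 1 — compute v_13(x) by factoring powers of 13 out of the numerator and denominator: v_13(17/59319) = -3. Step 2 — apply |x|_p = p^{-v_p(x)} = 13^{3} = 2197.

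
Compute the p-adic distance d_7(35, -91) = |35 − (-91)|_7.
d_7(35, -91) = 1/7

Step 1 — x − y = 35 − (-91) = 126. Step 2 — v_7(126) = 1 (factor: 126 = (7^1 · 18); the sign does not affect v_p). Step 3 — |x − y|_7 = 7^{-1} = 1/7.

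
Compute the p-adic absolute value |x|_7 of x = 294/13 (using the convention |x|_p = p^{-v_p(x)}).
|294/13|_7 = 1/49

Step 1 — compute v_7(x) by factoring powers of 7 out of the numerator and denominator: v_7(294/13) = 2. Step 2 — apply |x|_p = p^{-v_p(x)} = 7^{-2} = 1/49.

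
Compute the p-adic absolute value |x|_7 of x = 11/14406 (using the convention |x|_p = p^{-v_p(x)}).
|11/14406|_7 = 2401

Step 1 — compute v_7(x) by factoring powers of 7 out of the numerator and denominator: v_7(11/14406) = -4. Step 2 — apply |x|_p = p^{-v_p(x)} = 7^{4} = 2401.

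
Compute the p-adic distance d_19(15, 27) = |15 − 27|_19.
d_19(15, 27) = 1

Step 1 — x − y = 15 − 27 = -12. Step 2 — v_19(-12) = 0 (factor: -12 = −(19^0 · 12); the sign does not affect v_p). Step 3 — |x − y|_19 = 19^{0} = 1.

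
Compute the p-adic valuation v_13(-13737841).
v_13(-13737841) = 5

v_13(n) is the largest exponent k such that 13^k divides n. Factor out: -13737841 = -13^5 · 37. (Sign doesn't affect v_p.) So v_13(-13737841) = 5.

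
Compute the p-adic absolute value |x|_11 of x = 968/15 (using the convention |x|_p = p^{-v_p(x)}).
|968/15|_11 = 1/121

Step 1 — compute v_11(x) by factoring powers of 11 out of the numerator and denominator: v_11(968/15) = 2. Step 2 — apply |x|_p = p^{-v_p(x)} = 11^{-2} = 1/121.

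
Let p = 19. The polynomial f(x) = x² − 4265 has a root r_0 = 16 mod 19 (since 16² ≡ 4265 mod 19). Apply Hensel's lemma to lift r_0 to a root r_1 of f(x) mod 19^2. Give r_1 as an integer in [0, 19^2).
r_1 = 130 (mod 361)

Hensel's recurrence: r_{i+1} = r_i − f(r_i)·(f′(r_i))^{-1} mod 19^{i+2}, with f′(x) = 2x. Iterate:
  r_0 = 16 (mod 19)
  r_1 = 130 (mod 361)
Final: r_1 = 130, and one checks f(r_1) ≡ 0 mod 19^2.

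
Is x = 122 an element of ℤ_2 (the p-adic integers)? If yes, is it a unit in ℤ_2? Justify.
x ∈ ℤ_2 but not a unit; v_2(x) = 1 > 0

ℤ_2 = {x ∈ ℚ_2 : v_2(x) ≥ 0} and ℤ_2^× = {x ∈ ℤ_2 : v_2(x) = 0}. Here v_2(122) = v_2(num) − v_2(den) = 1; compare against these criteria.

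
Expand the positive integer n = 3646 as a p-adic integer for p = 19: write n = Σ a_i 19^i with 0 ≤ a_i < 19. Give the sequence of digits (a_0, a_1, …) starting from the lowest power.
(a_0, a_1, …) = (17, 1, 10)

Repeated division by 19 gives the digits low-to-high: 3646 = 17 + 1·19^1 + 10·19^2. Digit sequence: (17, 1, 10).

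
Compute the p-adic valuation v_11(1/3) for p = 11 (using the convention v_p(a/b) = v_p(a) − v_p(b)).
v_11(1/3) = 0

Factor powers of 11 from the numerator and denominator of the reduced fraction: 1 = 11^0 · 1 and 3 = 11^0 · 3. Apply v_p(a/b) = v_p(a) − v_p(b): v_11(1/3) = 0 − 0 = 0.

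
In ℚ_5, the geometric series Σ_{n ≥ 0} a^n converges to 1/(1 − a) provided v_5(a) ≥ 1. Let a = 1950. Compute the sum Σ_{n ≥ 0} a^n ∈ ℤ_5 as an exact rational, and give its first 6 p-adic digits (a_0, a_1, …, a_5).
Σ a^n = 1/(1 − a) = -1/1949;  first 6 digits = (1, 0, 3, 0, 2, 2)

v_5(a) = 2 ≥ 1, so the series converges in ℤ_5 to 1/(1 − a) = 1/(1 − 1950) = -1/1949. Expand this rational in ℤ_5: compute digits iteratively via d_i = x_i mod 5, x_{i+1} = (x_i − d_i)/5. The first 6 digits are (1, 0, 3, 0, 2, 2).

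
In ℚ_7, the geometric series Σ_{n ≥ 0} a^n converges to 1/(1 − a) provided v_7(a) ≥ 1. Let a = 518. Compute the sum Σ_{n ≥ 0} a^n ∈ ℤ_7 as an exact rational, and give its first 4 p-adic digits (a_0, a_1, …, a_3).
Σ a^n = 1/(1 − a) = -1/517;  first 4 digits = (1, 4, 5, 0)

v_7(a) = 1 ≥ 1, so the series converges in ℤ_7 to 1/(1 − a) = 1/(1 − 518) = -1/517. Expand this rational in ℤ_7: compute digits iteratively via d_i = x_i mod 7, x_{i+1} = (x_i − d_i)/7. The first 4 digits are (1, 4, 5, 0).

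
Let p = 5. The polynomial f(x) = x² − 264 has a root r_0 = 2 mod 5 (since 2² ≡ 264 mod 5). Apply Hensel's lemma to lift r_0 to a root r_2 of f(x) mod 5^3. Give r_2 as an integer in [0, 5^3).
r_2 = 42 (mod 125)

Hensel's recurrence: r_{i+1} = r_i − f(r_i)·(f′(r_i))^{-1} mod 5^{i+2}, with f′(x) = 2x. Iterate:
  r_0 = 2 (mod 5)
  r_1 = 17 (mod 25)
  r_2 = 42 (mod 125)
Final: r_2 = 42, and one checks f(r_2) ≡ 0 mod 5^3.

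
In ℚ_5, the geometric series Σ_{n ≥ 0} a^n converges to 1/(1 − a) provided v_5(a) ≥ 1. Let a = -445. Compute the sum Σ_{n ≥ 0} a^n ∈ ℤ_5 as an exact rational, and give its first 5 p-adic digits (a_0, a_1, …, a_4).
Σ a^n = 1/(1 − a) = 1/446;  first 5 digits = (1, 1, 3, 1, 3)

v_5(a) = 1 ≥ 1, so the series converges in ℤ_5 to 1/(1 − a) = 1/(1 − (-445)) = 1/446. Expand this rational in ℤ_5: compute digits iteratively via d_i = x_i mod 5, x_{i+1} = (x_i − d_i)/5. The first 5 digits are (1, 1, 3, 1, 3).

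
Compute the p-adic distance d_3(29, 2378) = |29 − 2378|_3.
d_3(29, 2378) = 1/81

Step 1 — x − y = 29 − 2378 = -2349. Step 2 — v_3(-2349) = 4 (factor: -2349 = −(3^4 · 29); the sign does not affect v_p). Step 3 — |x − y|_3 = 3^{-4} = 1/81.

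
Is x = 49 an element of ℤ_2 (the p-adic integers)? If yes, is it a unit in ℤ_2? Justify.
x ∈ ℤ_2^× (unit); v_2(x) = 0

ℤ_2 = {x ∈ ℚ_2 : v_2(x) ≥ 0} and ℤ_2^× = {x ∈ ℤ_2 : v_2(x) = 0}. Here v_2(49) = v_2(num) − v_2(den) = 0; compare against these criteria.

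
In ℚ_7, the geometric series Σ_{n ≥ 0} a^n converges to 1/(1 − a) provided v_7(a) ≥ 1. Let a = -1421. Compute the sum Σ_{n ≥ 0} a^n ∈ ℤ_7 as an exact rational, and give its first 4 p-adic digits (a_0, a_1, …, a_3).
Σ a^n = 1/(1 − a) = 1/1422;  first 4 digits = (1, 0, 6, 2)

v_7(a) = 2 ≥ 1, so the series converges in ℤ_7 to 1/(1 − a) = 1/(1 − (-1421)) = 1/1422. Expand this rational in ℤ_7: compute digits iteratively via d_i = x_i mod 7, x_{i+1} = (x_i − d_i)/7. The first 4 digits are (1, 0, 6, 2).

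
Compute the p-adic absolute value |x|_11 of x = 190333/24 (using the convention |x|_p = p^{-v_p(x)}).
|190333/24|_11 = 1/14641

Step 1 — compute v_11(x) by factoring powers of 11 out of the numerator and denominator: v_11(190333/24) = 4. Step 2 — apply |x|_p = p^{-v_p(x)} = 11^{-4} = 1/14641.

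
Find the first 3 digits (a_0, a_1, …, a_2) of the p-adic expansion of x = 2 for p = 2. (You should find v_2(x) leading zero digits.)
(a_0, …, a_2) = (0, 1, 0)

v_2(2) = 1, so a_0 = ... = a_0 = 0. Factor out: x = 2^1 · u with u = 1 a unit in ℤ_2. Expand u iteratively via a_{v+i} = u_i mod 2, u_{i+1} = (u_i − a_{v+i})/2:
  u_0 = 1;  a_1 = 1;  u_1 = (u_0 − 1)/2 = 0
  u_1 = 0;  a_2 = 0;  u_2 = (u_1 − 0)/2 = 0
Digits: (0, 1, 0).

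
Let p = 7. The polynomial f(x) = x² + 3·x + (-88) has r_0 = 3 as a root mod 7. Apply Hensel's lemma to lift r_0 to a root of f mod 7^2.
r_1 = 38 (mod 49)

Hensel: r_{i+1} = r_i − f(r_i)·(f′(r_i))^{-1} mod 7^{i+2}, f′(x) = 2x + 3. Iterate:
  r_0 = 3 (mod 7)
  r_1 = 38 (mod 49)
Final: r = 38 satisfies f(r) ≡ 0 mod 7^2.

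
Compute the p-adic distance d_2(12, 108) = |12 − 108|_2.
d_2(12, 108) = 1/32

Step 1 — x − y = 12 − 108 = -96. Step 2 — v_2(-96) = 5 (factor: -96 = −(2^5 · 3); the sign does not affect v_p). Step 3 — |x − y|_2 = 2^{-5} = 1/32.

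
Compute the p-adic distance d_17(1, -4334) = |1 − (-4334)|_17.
d_17(1, -4334) = 1/289

Step 1 — x − y = 1 − (-4334) = 4335. Step 2 — v_17(4335) = 2 (factor: 4335 = (17^2 · 15); the sign does not affect v_p). Step 3 — |x − y|_17 = 17^{-2} = 1/289.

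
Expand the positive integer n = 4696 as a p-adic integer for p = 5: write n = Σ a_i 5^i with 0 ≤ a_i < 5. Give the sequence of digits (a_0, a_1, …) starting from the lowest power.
(a_0, a_1, …) = (1, 4, 2, 2, 2, 1)

Repeated division by 5 gives the digits low-to-high: 4696 = 1 + 4·5^1 + 2·5^2 + 2·5^3 + 2·5^4 + 1·5^5. Digit sequence: (1, 4, 2, 2, 2, 1).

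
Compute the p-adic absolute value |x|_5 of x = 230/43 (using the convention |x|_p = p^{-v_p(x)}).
|230/43|_5 = 1/5

Step 1 — compute v_5(x) by factoring powers of 5 out of the numerator and denominator: v_5(230/43) = 1. Step 2 — apply |x|_p = p^{-v_p(x)} = 5^{-1} = 1/5.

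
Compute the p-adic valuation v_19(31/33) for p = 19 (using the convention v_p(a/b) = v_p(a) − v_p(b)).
v_19(31/33) = 0

Factor powers of 19 from the numerator and denominator of the reduced fraction: 31 = 19^0 · 31 and 33 = 19^0 · 33. Apply v_p(a/b) = v_p(a) − v_p(b): v_19(31/33) = 0 − 0 = 0.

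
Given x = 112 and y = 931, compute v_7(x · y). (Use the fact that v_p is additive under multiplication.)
v_7(104272) = 3

v_p(x) = 1 (factor: 112 = 7^1 · 16); v_p(y) = 2 (factor: 931 = 7^2 · 19). Additivity: v_p(xy) = v_p(x) + v_p(y) = 1 + 2 = 3. (Direct check: xy = 104272 = 7^3 · (304).)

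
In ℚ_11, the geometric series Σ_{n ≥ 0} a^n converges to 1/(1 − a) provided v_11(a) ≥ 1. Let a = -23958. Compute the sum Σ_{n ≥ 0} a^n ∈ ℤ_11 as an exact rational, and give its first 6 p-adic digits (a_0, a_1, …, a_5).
Σ a^n = 1/(1 − a) = 1/23959;  first 6 digits = (1, 0, 0, 4, 9, 10)

v_11(a) = 3 ≥ 1, so the series converges in ℤ_11 to 1/(1 − a) = 1/(1 − (-23958)) = 1/23959. Expand this rational in ℤ_11: compute digits iteratively via d_i = x_i mod 11, x_{i+1} = (x_i − d_i)/11. The first 6 digits are (1, 0, 0, 4, 9, 10).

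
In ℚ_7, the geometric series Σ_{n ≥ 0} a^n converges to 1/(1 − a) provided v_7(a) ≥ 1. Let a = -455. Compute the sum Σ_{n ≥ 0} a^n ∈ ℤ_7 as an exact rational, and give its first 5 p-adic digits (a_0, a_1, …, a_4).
Σ a^n = 1/(1 − a) = 1/456;  first 5 digits = (1, 5, 1, 6, 6)

v_7(a) = 1 ≥ 1, so the series converges in ℤ_7 to 1/(1 − a) = 1/(1 − (-455)) = 1/456. Expand this rational in ℤ_7: compute digits iteratively via d_i = x_i mod 7, x_{i+1} = (x_i − d_i)/7. The first 5 digits are (1, 5, 1, 6, 6).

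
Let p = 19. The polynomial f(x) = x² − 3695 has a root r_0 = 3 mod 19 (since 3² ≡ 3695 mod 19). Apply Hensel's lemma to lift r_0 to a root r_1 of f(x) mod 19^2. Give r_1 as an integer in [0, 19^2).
r_1 = 136 (mod 361)

Hensel's recurrence: r_{i+1} = r_i − f(r_i)·(f′(r_i))^{-1} mod 19^{i+2}, with f′(x) = 2x. Iterate:
  r_0 = 3 (mod 19)
  r_1 = 136 (mod 361)
Final: r_1 = 136, and one checks f(r_1) ≡ 0 mod 19^2.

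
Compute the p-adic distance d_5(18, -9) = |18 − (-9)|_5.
d_5(18, -9) = 1

Step 1 — x − y = 18 − (-9) = 27. Step 2 — v_5(27) = 0 (factor: 27 = (5^0 · 27); the sign does not affect v_p). Step 3 — |x − y|_5 = 5^{0} = 1.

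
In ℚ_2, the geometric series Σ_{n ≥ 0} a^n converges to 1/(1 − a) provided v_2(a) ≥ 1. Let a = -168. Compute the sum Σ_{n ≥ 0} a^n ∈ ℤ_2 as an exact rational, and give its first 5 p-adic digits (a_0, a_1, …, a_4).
Σ a^n = 1/(1 − a) = 1/169;  first 5 digits = (1, 0, 0, 1, 1)

v_2(a) = 3 ≥ 1, so the series converges in ℤ_2 to 1/(1 − a) = 1/(1 − (-168)) = 1/169. Expand this rational in ℤ_2: compute digits iteratively via d_i = x_i mod 2, x_{i+1} = (x_i − d_i)/2. The first 5 digits are (1, 0, 0, 1, 1).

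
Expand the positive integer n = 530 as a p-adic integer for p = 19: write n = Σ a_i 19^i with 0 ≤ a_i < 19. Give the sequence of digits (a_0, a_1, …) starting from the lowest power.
(a_0, a_1, …) = (17, 8, 1)

Repeated division by 19 gives the digits low-to-high: 530 = 17 + 8·19^1 + 1·19^2. Digit sequence: (17, 8, 1).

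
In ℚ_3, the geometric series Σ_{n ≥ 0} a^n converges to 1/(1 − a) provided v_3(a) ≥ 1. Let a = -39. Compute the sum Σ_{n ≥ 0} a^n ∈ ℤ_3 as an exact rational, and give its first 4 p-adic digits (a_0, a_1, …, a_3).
Σ a^n = 1/(1 − a) = 1/40;  first 4 digits = (1, 2, 2, 2)

v_3(a) = 1 ≥ 1, so the series converges in ℤ_3 to 1/(1 − a) = 1/(1 − (-39)) = 1/40. Expand this rational in ℤ_3: compute digits iteratively via d_i = x_i mod 3, x_{i+1} = (x_i − d_i)/3. The first 4 digits are (1, 2, 2, 2).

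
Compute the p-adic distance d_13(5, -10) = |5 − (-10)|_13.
d_13(5, -10) = 1

Step 1 — x − y = 5 − (-10) = 15. Step 2 — v_13(15) = 0 (factor: 15 = (13^0 · 15); the sign does not affect v_p). Step 3 — |x − y|_13 = 13^{0} = 1.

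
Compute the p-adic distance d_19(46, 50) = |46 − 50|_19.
d_19(46, 50) = 1

Step 1 — x − y = 46 − 50 = -4. Step 2 — v_19(-4) = 0 (factor: -4 = −(19^0 · 4); the sign does not affect v_p). Step 3 — |x − y|_19 = 19^{0} = 1.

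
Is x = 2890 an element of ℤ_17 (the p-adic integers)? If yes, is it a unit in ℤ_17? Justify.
x ∈ ℤ_17 but not a unit; v_17(x) = 2 > 0

ℤ_17 = {x ∈ ℚ_17 : v_17(x) ≥ 0} and ℤ_17^× = {x ∈ ℤ_17 : v_17(x) = 0}. Here v_17(2890) = v_17(num) − v_17(den) = 2; compare against these criteria.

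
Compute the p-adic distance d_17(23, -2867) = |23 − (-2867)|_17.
d_17(23, -2867) = 1/289

Step 1 — x − y = 23 − (-2867) = 2890. Step 2 — v_17(2890) = 2 (factor: 2890 = (17^2 · 10); the sign does not affect v_p). Step 3 — |x − y|_17 = 17^{-2} = 1/289.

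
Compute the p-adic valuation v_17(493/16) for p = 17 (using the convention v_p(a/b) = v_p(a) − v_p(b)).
v_17(493/16) = 1

Factor powers of 17 from the numerator and denominator of the reduced fraction: 493 = 17^1 · 29 and 16 = 17^0 · 16. Apply v_p(a/b) = v_p(a) − v_p(b): v_17(493/16) = 1 − 0 = 1.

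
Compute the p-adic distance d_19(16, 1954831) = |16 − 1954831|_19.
d_19(16, 1954831) = 1/130321

Step 1 — x − y = 16 − 1954831 = -1954815. Step 2 — v_19(-1954815) = 4 (factor: -1954815 = −(19^4 · 15); the sign does not affect v_p). Step 3 — |x − y|_19 = 19^{-4} = 1/130321.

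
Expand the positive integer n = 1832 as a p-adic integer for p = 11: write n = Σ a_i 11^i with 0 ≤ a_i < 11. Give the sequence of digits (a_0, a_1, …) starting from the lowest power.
(a_0, a_1, …) = (6, 1, 4, 1)

Repeated division by 11 gives the digits low-to-high: 1832 = 6 + 1·11^1 + 4·11^2 + 1·11^3. Digit sequence: (6, 1, 4, 1).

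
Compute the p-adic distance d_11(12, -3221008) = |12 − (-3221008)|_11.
d_11(12, -3221008) = 1/161051

Step 1 — x − y = 12 − (-3221008) = 3221020. Step 2 — v_11(3221020) = 5 (factor: 3221020 = (11^5 · 20); the sign does not affect v_p). Step 3 — |x − y|_11 = 11^{-5} = 1/161051.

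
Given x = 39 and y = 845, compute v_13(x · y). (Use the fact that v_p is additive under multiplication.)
v_13(32955) = 3

v_p(x) = 1 (factor: 39 = 13^1 · 3); v_p(y) = 2 (factor: 845 = 13^2 · 5). Additivity: v_p(xy) = v_p(x) + v_p(y) = 1 + 2 = 3. (Direct check: xy = 32955 = 13^3 · (15).)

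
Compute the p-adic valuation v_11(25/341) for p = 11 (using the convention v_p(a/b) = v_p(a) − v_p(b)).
v_11(25/341) = -1

Factor powers of 11 from the numerator and denominator of the reduced fraction: 25 = 11^0 · 25 and 341 = 11^1 · 31. Apply v_p(a/b) = v_p(a) − v_p(b): v_11(25/341) = 0 − 1 = -1.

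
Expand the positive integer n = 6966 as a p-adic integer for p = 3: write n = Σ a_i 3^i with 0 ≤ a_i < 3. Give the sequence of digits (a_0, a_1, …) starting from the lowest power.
(a_0, a_1, …) = (0, 0, 0, 0, 2, 1, 0, 0, 1)

Repeated division by 3 gives the digits low-to-high: 6966 = 2·3^4 + 1·3^5 + 1·3^8. Digit sequence: (0, 0, 0, 0, 2, 1, 0, 0, 1).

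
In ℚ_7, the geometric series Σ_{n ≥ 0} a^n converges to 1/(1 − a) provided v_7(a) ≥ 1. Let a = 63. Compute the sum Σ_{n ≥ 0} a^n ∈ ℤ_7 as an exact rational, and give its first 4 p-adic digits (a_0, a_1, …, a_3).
Σ a^n = 1/(1 − a) = -1/62;  first 4 digits = (1, 2, 5, 5)

v_7(a) = 1 ≥ 1, so the series converges in ℤ_7 to 1/(1 − a) = 1/(1 − 63) = -1/62. Expand this rational in ℤ_7: compute digits iteratively via d_i = x_i mod 7, x_{i+1} = (x_i − d_i)/7. The first 4 digits are (1, 2, 5, 5).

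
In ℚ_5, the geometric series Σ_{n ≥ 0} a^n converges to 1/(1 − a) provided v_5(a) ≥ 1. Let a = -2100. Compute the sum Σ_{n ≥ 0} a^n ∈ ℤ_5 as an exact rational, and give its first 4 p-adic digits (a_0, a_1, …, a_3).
Σ a^n = 1/(1 − a) = 1/2101;  first 4 digits = (1, 0, 1, 3)

v_5(a) = 2 ≥ 1, so the series converges in ℤ_5 to 1/(1 − a) = 1/(1 − (-2100)) = 1/2101. Expand this rational in ℤ_5: compute digits iteratively via d_i = x_i mod 5, x_{i+1} = (x_i − d_i)/5. The first 4 digits are (1, 0, 1, 3).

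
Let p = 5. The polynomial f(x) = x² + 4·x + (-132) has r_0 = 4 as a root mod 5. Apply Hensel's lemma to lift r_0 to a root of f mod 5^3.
r_2 = 54 (mod 125)

Hensel: r_{i+1} = r_i − f(r_i)·(f′(r_i))^{-1} mod 5^{i+2}, f′(x) = 2x + 4. Iterate:
  r_0 = 4 (mod 5)
  r_1 = 4 (mod 25)
  r_2 = 54 (mod 125)
Final: r = 54 satisfies f(r) ≡ 0 mod 5^3.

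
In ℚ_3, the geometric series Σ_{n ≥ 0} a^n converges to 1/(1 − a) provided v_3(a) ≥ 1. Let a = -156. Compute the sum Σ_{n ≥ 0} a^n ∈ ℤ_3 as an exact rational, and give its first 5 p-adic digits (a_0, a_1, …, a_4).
Σ a^n = 1/(1 − a) = 1/157;  first 5 digits = (1, 2, 1, 0, 2)

v_3(a) = 1 ≥ 1, so the series converges in ℤ_3 to 1/(1 − a) = 1/(1 − (-156)) = 1/157. Expand this rational in ℤ_3: compute digits iteratively via d_i = x_i mod 3, x_{i+1} = (x_i − d_i)/3. The first 5 digits are (1, 2, 1, 0, 2).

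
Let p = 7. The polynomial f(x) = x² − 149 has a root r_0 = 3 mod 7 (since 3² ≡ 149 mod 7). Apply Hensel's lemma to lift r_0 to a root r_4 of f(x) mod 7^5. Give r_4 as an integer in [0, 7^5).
r_4 = 13338 (mod 16807)

Hensel's recurrence: r_{i+1} = r_i − f(r_i)·(f′(r_i))^{-1} mod 7^{i+2}, with f′(x) = 2x. Iterate:
  r_0 = 3 (mod 7)
  r_1 = 10 (mod 49)
  r_2 = 304 (mod 343)
  r_3 = 1333 (mod 2401)
  r_4 = 13338 (mod 16807)
Final: r_4 = 13338, and one checks f(r_4) ≡ 0 mod 7^5.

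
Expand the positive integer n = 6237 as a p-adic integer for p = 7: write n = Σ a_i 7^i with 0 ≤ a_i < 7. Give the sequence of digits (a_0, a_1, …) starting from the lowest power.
(a_0, a_1, …) = (0, 2, 1, 4, 2)

Repeated division by 7 gives the digits low-to-high: 6237 = 2·7^1 + 1·7^2 + 4·7^3 + 2·7^4. Digit sequence: (0, 2, 1, 4, 2).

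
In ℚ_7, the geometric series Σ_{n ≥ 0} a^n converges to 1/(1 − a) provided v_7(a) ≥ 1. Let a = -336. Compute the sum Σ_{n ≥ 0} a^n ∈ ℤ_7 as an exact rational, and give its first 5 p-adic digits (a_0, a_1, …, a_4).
Σ a^n = 1/(1 − a) = 1/337;  first 5 digits = (1, 1, 1, 0, 6)

v_7(a) = 1 ≥ 1, so the series converges in ℤ_7 to 1/(1 − a) = 1/(1 − (-336)) = 1/337. Expand this rational in ℤ_7: compute digits iteratively via d_i = x_i mod 7, x_{i+1} = (x_i − d_i)/7. The first 5 digits are (1, 1, 1, 0, 6).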